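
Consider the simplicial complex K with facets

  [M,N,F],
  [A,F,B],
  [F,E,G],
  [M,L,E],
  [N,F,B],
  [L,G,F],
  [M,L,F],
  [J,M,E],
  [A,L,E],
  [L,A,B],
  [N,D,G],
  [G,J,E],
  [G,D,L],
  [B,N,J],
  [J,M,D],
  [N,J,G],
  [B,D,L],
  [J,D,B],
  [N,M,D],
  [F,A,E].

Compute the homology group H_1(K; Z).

Order the vertices as A < B < D < E < F < G < J < L < M < N. Listing each simplex with vertices in this order, K has dimension 2 with simplices:

  0-simplices (10): A, B, D, E, F, G, J, L, M, N
  1-simplices (30): AB, AE, AF, AL, BD, BF, BJ, BL, BN, DG, DJ, DL, DM, DN, EF, EG, EJ, EL, EM, FG, FL, FM, FN, GJ, GL, GN, JM, JN, LM, MN
  2-simplices (20): ABF, ABL, AEF, AEL, BDJ, BDL, BFN, BJN, DGL, DGN, DJM, DMN, EFG, EGJ, EJM, ELM, FGL, FLM, FMN, GJN

Hence C_0 ≅ Z^10, C_1 ≅ Z^30, C_2 ≅ Z^20.

The boundary map ∂_1: C_1 → C_0 sends each edge [p,q] (with p < q) to q − p. For instance
  ∂FL = L − F.
As a 10×30 matrix over Z this has rank 9, with invariant factors (1,1,1,1,1,1,1,1,1).

Boundary ∂_2: C_2 → C_1 acts by ∂[p,q,r] = [q,r] − [p,r] + [p,q]. For instance
  ∂BDL = DL − BL + BD,
  ∂ELM = LM − EM + EL.
This gives a 30×20 integer matrix of rank 20; reducing to Smith normal form yields diagonal entries (1,1,1,1,1,1,1,1,1,1,1,1,1,1,1,1,1,1,1,2).

Reading off H_k = ker ∂_k / im ∂_{k+1}:

  H_1: rank ker ∂_1 − rank ∂_2 = (30 − 9) − 20 = 1, and ∂_2 has invariant factor 2 > 1, so H_1 = Z ⊕ Z_2.

(K is a triangulation of the Klein bottle.)

H_1 ≅ Z ⊕ Z_2.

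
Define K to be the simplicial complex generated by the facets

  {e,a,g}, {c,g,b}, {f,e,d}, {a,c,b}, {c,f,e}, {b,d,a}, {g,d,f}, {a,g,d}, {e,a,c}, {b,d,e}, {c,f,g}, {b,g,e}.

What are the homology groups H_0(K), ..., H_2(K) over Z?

H_0 ≅ Z,  H_1 ≅ Z/2Z,  H_2 = 0.

We work with the vertex ordering a < b < c < d < e < f < g. The simplices of K, each written with vertices in increasing order, are:

  0-simplices (7): a, b, c, d, e, f, g
  1-simplices (18): ab, ac, ad, ae, ag, bc, bd, be, bg, ce, cf, cg, de, df, dg, ef, eg, fg
  2-simplices (12): abc, abd, ace, adg, aeg, bcg, bde, beg, cef, cfg, def, dfg

so the chain groups are C_0 ≅ Z^7, C_1 ≅ Z^18, C_2 ≅ Z^12.

The boundary map ∂_1: C_1 → C_0 sends each edge [p,q] (with p < q) to q − p. For instance
  ∂ae = e − a.
This gives a 7×18 integer matrix of rank 6; reducing to Smith normal form yields diagonal entries (1,1,1,1,1,1).

∂_2: C_2 → C_1 maps a triangle to the signed sum of its edges. For instance
  ∂adg = dg − ag + ad,
  ∂beg = eg − bg + be.
This gives a 18×12 integer matrix of rank 12; reducing to Smith normal form yields diagonal entries (1,1,1,1,1,1,1,1,1,1,1,2).

Computing H_k = (kernel of ∂_k) / (image of ∂_{k+1}):

  H_0: rank C_0 − rank ∂_1 = 7 − 6 = 1, and the invariant factors of ∂_1 are all 1, so H_0 = Z.
  H_1: rank ker ∂_1 − rank ∂_2 = (18 − 6) − 12 = 0, and ∂_2 has invariant factor 2 > 1, so H_1 = Z/2Z.
  H_2: rank ker ∂_2 − rank ∂_3 = (12 − 12) − 0 = 0, and there is no ∂_3, so H_2 = 0.

As a check, the Euler characteristic is 7 − 18 + 12 = 1, which agrees with 1 − 0 + 0 = 1.
(K is a triangulation of the real projective plane RP^2.)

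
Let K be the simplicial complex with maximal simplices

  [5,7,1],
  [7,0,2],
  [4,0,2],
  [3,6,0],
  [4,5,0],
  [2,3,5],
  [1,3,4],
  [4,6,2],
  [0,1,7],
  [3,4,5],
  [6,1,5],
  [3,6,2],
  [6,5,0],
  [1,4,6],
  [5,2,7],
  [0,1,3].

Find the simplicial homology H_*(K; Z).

We work with the vertex ordering 0 < 1 < 2 < 3 < 4 < 5 < 6 < 7. The simplices of K, each written with vertices in increasing order, are:

  0-simplices (8): [0], [1], [2], [3], [4], [5], [6], [7]
  1-simplices (24): (24 of them)
  2-simplices (16): [0,1,3], [0,1,7], [0,2,4], [0,2,7], [0,3,6], [0,4,5], [0,5,6], [1,3,4], [1,4,6], [1,5,6], [1,5,7], [2,3,5], [2,3,6], [2,4,6], [2,5,7], [3,4,5]

giving chain groups C_0 ≅ Z^8, C_1 ≅ Z^24, C_2 ≅ Z^16.

∂_1: C_1 → C_0 is given by ∂[p,q] = [q] − [p].
This gives a 8×24 integer matrix of rank 7; reducing to Smith normal form yields diagonal entries (1,1,1,1,1,1,1).

Boundary ∂_2: C_2 → C_1 sends each 2-simplex [p,q,r] to [q,r] − [p,r] + [p,q]. For instance
  ∂[0,2,7] = [2,7] − [0,7] + [0,2],
  ∂[0,3,6] = [3,6] − [0,6] + [0,3].
As a 24×16 matrix over Z this has rank 15, with invariant factors (1,1,1,1,1,1,1,1,1,1,1,1,1,1,1).

Now H_k = ker ∂_k / im ∂_{k+1}, so:

  H_0: rank C_0 − rank ∂_1 = 8 − 7 = 1, and the invariant factors of ∂_1 are all 1, so H_0 ≅ Z.
  H_1: rank ker ∂_1 − rank ∂_2 = (24 − 7) − 15 = 2, and the invariant factors of ∂_2 are all 1, so H_1 ≅ Z^2.
  H_2: rank ker ∂_2 − rank ∂_3 = (16 − 15) − 0 = 1, and there is no ∂_3, so H_2 ≅ Z.

As a check, the Euler characteristic is 8 − 24 + 16 = 0, which agrees with 1 − 2 + 1 = 0.

H_0 ≅ Z,  H_1 ≅ Z^2,  H_2 ≅ Z.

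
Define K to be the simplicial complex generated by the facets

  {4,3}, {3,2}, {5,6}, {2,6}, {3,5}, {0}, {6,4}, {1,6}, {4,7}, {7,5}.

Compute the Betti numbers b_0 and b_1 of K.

b_0 = 2, b_1 = 3.

Order the vertices as 0 < 1 < 2 < 3 < 4 < 5 < 6 < 7. Listing each simplex with vertices in this order, K has dimension 1 with simplices:

  0-simplices (8): [0], [1], [2], [3], [4], [5], [6], [7]
  1-simplices (9): [1,6], [2,3], [2,6], [3,4], [3,5], [4,6], [4,7], [5,6], [5,7]

giving chain groups C_0 ≅ Z^8, C_1 ≅ Z^9.

∂_1: C_1 → C_0 is given by ∂[p,q] = [q] − [p]. For instance
  ∂[3,4] = [4] − [3].
The 8×9 boundary matrix has rank 6 and Smith normal form diag(1,1,1,1,1,1).

Computing H_k = (kernel of ∂_k) / (image of ∂_{k+1}):

  H_0: rank C_0 − rank ∂_1 = 8 − 6 = 2, and the invariant factors of ∂_1 are all 1, so H_0 ≅ Z^2.
  H_1: rank ker ∂_1 − rank ∂_2 = (9 − 6) − 0 = 3, and there is no ∂_2, so H_1 ≅ Z^3.

As a check, the Euler characteristic is 8 − 9 = -1, which agrees with 2 − 3 = -1.

Hence the Betti numbers are b_0 = 2, b_1 = 3.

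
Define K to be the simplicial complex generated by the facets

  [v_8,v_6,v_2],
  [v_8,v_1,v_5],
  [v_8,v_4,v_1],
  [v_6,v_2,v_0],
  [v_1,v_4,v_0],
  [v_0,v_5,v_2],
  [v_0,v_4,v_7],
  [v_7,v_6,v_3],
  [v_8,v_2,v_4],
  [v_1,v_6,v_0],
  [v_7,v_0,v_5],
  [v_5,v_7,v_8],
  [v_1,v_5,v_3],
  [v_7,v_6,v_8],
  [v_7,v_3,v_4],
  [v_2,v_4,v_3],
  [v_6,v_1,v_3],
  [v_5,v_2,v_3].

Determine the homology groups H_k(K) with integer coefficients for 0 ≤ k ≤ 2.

Take the total order v_0 < v_1 < v_2 < v_3 < v_4 < v_5 < v_6 < v_7 < v_8 on the vertex set. Then K (dimension 2) consists of the simplices:

  0-simplices (9): [v_0], [v_1], [v_2], [v_3], [v_4], [v_5], [v_6], [v_7], [v_8]
  1-simplices (27): (27 of them)
  2-simplices (18): (18 of them)

so the chain groups are C_0 ≅ Z^9, C_1 ≅ Z^27, C_2 ≅ Z^18.

The boundary map ∂_1: C_1 → C_0 sends each edge [p,q] (with p < q) to q − p. For instance
  ∂[v_3,v_5] = [v_5] − [v_3].
This gives a 9×27 integer matrix of rank 8; reducing to Smith normal form yields diagonal entries (1,1,1,1,1,1,1,1).

Boundary ∂_2: C_2 → C_1 sends each 2-simplex [p,q,r] to [q,r] − [p,r] + [p,q]. For instance
  ∂[v_6,v_7,v_8] = [v_7,v_8] − [v_6,v_8] + [v_6,v_7],
  ∂[v_1,v_5,v_8] = [v_5,v_8] − [v_1,v_8] + [v_1,v_5].
This gives a 27×18 integer matrix of rank 17; reducing to Smith normal form yields diagonal entries (1,1,1,1,1,1,1,1,1,1,1,1,1,1,1,1,1).

Reading off H_k = ker ∂_k / im ∂_{k+1}:

  H_0: rank C_0 − rank ∂_1 = 9 − 8 = 1, and the invariant factors of ∂_1 are all 1, so H_0 ≅ Z.
  H_1: rank ker ∂_1 − rank ∂_2 = (27 − 8) − 17 = 2, and the invariant factors of ∂_2 are all 1, so H_1 ≅ Z^2.
  H_2: rank ker ∂_2 − rank ∂_3 = (18 − 17) − 0 = 1, and there is no ∂_3, so H_2 ≅ Z.

(K is a triangulation of the torus T^2.)

H_0 = Z,  H_1 = Z^2,  H_2 = Z.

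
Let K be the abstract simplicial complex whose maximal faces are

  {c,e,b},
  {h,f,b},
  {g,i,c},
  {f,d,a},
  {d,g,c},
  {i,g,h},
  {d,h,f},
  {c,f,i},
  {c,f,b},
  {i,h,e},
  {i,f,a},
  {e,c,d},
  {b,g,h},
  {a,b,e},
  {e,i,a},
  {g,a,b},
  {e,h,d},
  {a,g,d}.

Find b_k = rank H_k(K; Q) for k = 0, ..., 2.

Order the vertices as a < b < c < d < e < f < g < h < i. Listing each simplex with vertices in this order, K has dimension 2 with simplices:

  0-simplices (9): a, b, c, d, e, f, g, h, i
  1-simplices (27): ab, ad, ae, af, ag, ai, bc, be, bf, bg, bh, cd, ce, cf, cg, ci, de, df, dg, dh, eh, ei, fh, fi, gh, gi, hi
  2-simplices (18): abe, abg, adf, adg, aei, afi, bce, bcf, bfh, bgh, cde, cdg, cfi, cgi, deh, dfh, ehi, ghi

so the chain groups are C_0 ≅ Z^9, C_1 ≅ Z^27, C_2 ≅ Z^18.

The boundary map ∂_1: C_1 → C_0 is given by ∂[p,q] = [q] − [p]. For instance
  ∂ab = b − a.
As a 9×27 matrix over Z this has rank 8, with invariant factors (1,1,1,1,1,1,1,1).

The boundary map ∂_2: C_2 → C_1 maps a triangle to the signed sum of its edges. For instance
  ∂cfi = fi − ci + cf,
  ∂adg = dg − ag + ad.
This gives a 27×18 integer matrix of rank 17; reducing to Smith normal form yields diagonal entries (1,1,1,1,1,1,1,1,1,1,1,1,1,1,1,1,1).

Computing H_k = (kernel of ∂_k) / (image of ∂_{k+1}):

  H_0: rank C_0 − rank ∂_1 = 9 − 8 = 1, and the invariant factors of ∂_1 are all 1, so H_0 ≅ Z.
  H_1: rank ker ∂_1 − rank ∂_2 = (27 − 8) − 17 = 2, and the invariant factors of ∂_2 are all 1, so H_1 ≅ Z^2.
  H_2: rank ker ∂_2 − rank ∂_3 = (18 − 17) − 0 = 1, and there is no ∂_3, so H_2 ≅ Z.

As a check, the Euler characteristic is 9 − 27 + 18 = 0, which agrees with 1 − 2 + 1 = 0.

Hence the Betti numbers are b_0 = 1, b_1 = 2, b_2 = 1.

b_0 = 1, b_1 = 2, b_2 = 1.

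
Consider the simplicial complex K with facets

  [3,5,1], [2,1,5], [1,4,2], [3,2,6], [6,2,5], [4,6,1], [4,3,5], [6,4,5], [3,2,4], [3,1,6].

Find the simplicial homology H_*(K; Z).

H_0 ≅ Z,  H_1 ≅ Z_2,  H_2 = 0.

Fix the vertex order 1 < 2 < 3 < 4 < 5 < 6 and write every simplex with vertices in increasing order. Then dim K = 2 and the simplices of K are:

  0-simplices (6): [1], [2], [3], [4], [5], [6]
  1-simplices (15): [1,2], [1,3], [1,4], [1,5], [1,6], [2,3], [2,4], [2,5], [2,6], [3,4], [3,5], [3,6], [4,5], [4,6], [5,6]
  2-simplices (10): [1,2,4], [1,2,5], [1,3,5], [1,3,6], [1,4,6], [2,3,4], [2,3,6], [2,5,6], [3,4,5], [4,5,6]

giving chain groups C_0 ≅ Z^6, C_1 ≅ Z^15, C_2 ≅ Z^10.

∂_1: C_1 → C_0 is given by ∂[p,q] = [q] − [p].
As a 6×15 matrix over Z this has rank 5, with invariant factors (1,1,1,1,1).

The boundary map ∂_2: C_2 → C_1 maps a triangle to the signed sum of its edges. For instance
  ∂[1,2,4] = [2,4] − [1,4] + [1,2],
  ∂[2,5,6] = [5,6] − [2,6] + [2,5].
The resulting 15×10 matrix has rank 10, and its Smith normal form has invariant factors (1,1,1,1,1,1,1,1,1,2).

Now H_k = ker ∂_k / im ∂_{k+1}, so:

  H_0: rank C_0 − rank ∂_1 = 6 − 5 = 1, and the invariant factors of ∂_1 are all 1, so H_0 ≅ Z.
  H_1: rank ker ∂_1 − rank ∂_2 = (15 − 5) − 10 = 0, and ∂_2 has invariant factor 2 > 1, so H_1 ≅ Z_2.
  H_2: rank ker ∂_2 − rank ∂_3 = (10 − 10) − 0 = 0, and there is no ∂_3, so H_2 ≅ 0.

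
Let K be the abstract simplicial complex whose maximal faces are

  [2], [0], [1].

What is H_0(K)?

Take the total order 0 < 1 < 2 on the vertex set. Then K (dimension 0) consists of the simplices:

  0-simplices (3): [0], [1], [2]

Hence C_0 ≅ Z^3.

Now H_k = ker ∂_k / im ∂_{k+1}, so:

  H_0: rank C_0 − rank ∂_1 = 3 − 0 = 3, and there is no ∂_1, so H_0 = Z^3.

H_0 = Z^3.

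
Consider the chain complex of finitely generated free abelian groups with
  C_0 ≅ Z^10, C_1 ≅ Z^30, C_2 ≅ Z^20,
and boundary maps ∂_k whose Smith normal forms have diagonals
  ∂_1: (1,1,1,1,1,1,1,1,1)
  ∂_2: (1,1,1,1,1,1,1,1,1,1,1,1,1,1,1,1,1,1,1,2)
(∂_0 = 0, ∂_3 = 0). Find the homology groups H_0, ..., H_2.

H_0 = Z,  H_1 = Z × Z/2,  H_2 = 0.

H_0: b_0 = 10 − 0 − 9 = 1; torsion from ∂_1 factors > 1: none. So H_0 = Z.
H_1: b_1 = 30 − 9 − 20 = 1; torsion from ∂_2 factors > 1: [2]. So H_1 = Z × Z/2.
H_2: b_2 = 20 − 20 − 0 = 0; torsion from ∂_3 factors > 1: none. So H_2 = 0.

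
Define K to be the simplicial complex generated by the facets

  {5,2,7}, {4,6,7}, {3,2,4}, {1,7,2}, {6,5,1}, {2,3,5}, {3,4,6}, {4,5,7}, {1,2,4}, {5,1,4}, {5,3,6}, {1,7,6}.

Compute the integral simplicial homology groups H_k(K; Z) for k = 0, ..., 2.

K has 7 vertices, 18 edges, 12 triangles.
rank ∂_0 = 0, rank ∂_1 = 6 ⇒ b_0 = 7 − 0 − 6 = 1; all invariant factors of ∂_1 are 1 so no torsion. So H_0 = Z.
rank ∂_1 = 6, rank ∂_2 = 12 ⇒ b_1 = 18 − 6 − 12 = 0; ∂_2 has invariant factor(s) [2] giving torsion. So H_1 = Z/2.
rank ∂_2 = 12, rank ∂_3 = 0 ⇒ b_2 = 12 − 12 − 0 = 0. So H_2 = 0.

H_0 ≅ Z,  H_1 ≅ Z/2,  H_2 = 0.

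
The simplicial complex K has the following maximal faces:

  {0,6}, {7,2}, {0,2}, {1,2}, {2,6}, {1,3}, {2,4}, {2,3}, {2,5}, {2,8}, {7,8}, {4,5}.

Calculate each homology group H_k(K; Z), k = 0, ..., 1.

H_0 ≅ Z,  H_1 ≅ Z^4.

Fix the vertex order 0 < 1 < 2 < 3 < 4 < 5 < 6 < 7 < 8 and write every simplex with vertices in increasing order. Then dim K = 1 and the simplices of K are:

  0-simplices (9): [0], [1], [2], [3], [4], [5], [6], [7], [8]
  1-simplices (12): [0,2], [0,6], [1,2], [1,3], [2,3], [2,4], [2,5], [2,6], [2,7], [2,8], [4,5], [7,8]

so the chain groups are C_0 ≅ Z^9, C_1 ≅ Z^12.

∂_1: C_1 → C_0 maps an edge to its endpoints' difference, ∂[p,q] = q − p. For instance
  ∂[4,5] = [5] − [4].
The 9×12 boundary matrix has rank 8 and Smith normal form diag(1,1,1,1,1,1,1,1).

From H_k ≅ ker(∂_k) / im(∂_{k+1}) we obtain:

  H_0: rank C_0 − rank ∂_1 = 9 − 8 = 1, and the invariant factors of ∂_1 are all 1, so H_0 ≅ Z.
  H_1: rank ker ∂_1 − rank ∂_2 = (12 − 8) − 0 = 4, and there is no ∂_2, so H_1 ≅ Z^4.

As a check, the Euler characteristic is 9 − 12 = -3, which agrees with 1 − 4 = -3.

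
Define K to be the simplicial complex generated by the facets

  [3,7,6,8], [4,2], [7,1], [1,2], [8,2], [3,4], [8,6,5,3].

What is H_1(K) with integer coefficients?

Order the vertices as 1 < 2 < 3 < 4 < 5 < 6 < 7 < 8. Listing each simplex with vertices in this order, K has dimension 3 with simplices:

  0-simplices (8): [1], [2], [3], [4], [5], [6], [7], [8]
  1-simplices (14): [1,2], [1,7], [2,4], [2,8], [3,4], [3,5], [3,6], [3,7], [3,8], [5,6], [5,8], [6,7], [6,8], [7,8]
  2-simplices (7): [3,5,6], [3,5,8], [3,6,7], [3,6,8], [3,7,8], [5,6,8], [6,7,8]
  3-simplices (2): [3,5,6,8], [3,6,7,8]

giving chain groups C_0 ≅ Z^8, C_1 ≅ Z^14, C_2 ≅ Z^7, C_3 ≅ Z^2.

The boundary map ∂_1: C_1 → C_0 maps an edge to its endpoints' difference, ∂[p,q] = q − p.
The resulting 8×14 matrix has rank 7, and its Smith normal form has invariant factors (1,1,1,1,1,1,1).

Boundary ∂_2: C_2 → C_1 sends each 2-simplex [p,q,r] to [q,r] − [p,r] + [p,q]. For instance
  ∂[3,6,8] = [6,8] − [3,8] + [3,6],
  ∂[5,6,8] = [6,8] − [5,8] + [5,6].
As a 14×7 matrix over Z this has rank 5, with invariant factors (1,1,1,1,1).

The boundary map ∂_3: C_3 → C_2 sends each 3-simplex σ to the alternating sum Σ_i (−1)^i (σ with its i-th vertex removed). For instance
  ∂[3,5,6,8] = [5,6,8] − [3,6,8] + [3,5,8] − [3,5,6],
  ∂[3,6,7,8] = [6,7,8] − [3,7,8] + [3,6,8] − [3,6,7].
The resulting 7×2 matrix has rank 2, and its Smith normal form has invariant factors (1,1).

Now H_k = ker ∂_k / im ∂_{k+1}, so:

  H_1: rank ker ∂_1 − rank ∂_2 = (14 − 7) − 5 = 2, and the invariant factors of ∂_2 are all 1, so H_1 = Z^2.

H_1 ≅ Z^2.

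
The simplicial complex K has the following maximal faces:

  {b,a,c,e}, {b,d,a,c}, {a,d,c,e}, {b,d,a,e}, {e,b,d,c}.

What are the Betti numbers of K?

K has 5 vertices, 10 edges, 10 triangles, 5 3-simplices.
rank ∂_0 = 0, rank ∂_1 = 4 ⇒ b_0 = 5 − 0 − 4 = 1; all invariant factors of ∂_1 are 1 so no torsion. So H_0 = Z.
rank ∂_1 = 4, rank ∂_2 = 6 ⇒ b_1 = 10 − 4 − 6 = 0; all invariant factors of ∂_2 are 1 so no torsion. So H_1 = 0.
rank ∂_2 = 6, rank ∂_3 = 4 ⇒ b_2 = 10 − 6 − 4 = 0; all invariant factors of ∂_3 are 1 so no torsion. So H_2 = 0.
rank ∂_3 = 4, rank ∂_4 = 0 ⇒ b_3 = 5 − 4 − 0 = 1. So H_3 = Z.

b_0 = 1, b_1 = 0, b_2 = 0, b_3 = 1.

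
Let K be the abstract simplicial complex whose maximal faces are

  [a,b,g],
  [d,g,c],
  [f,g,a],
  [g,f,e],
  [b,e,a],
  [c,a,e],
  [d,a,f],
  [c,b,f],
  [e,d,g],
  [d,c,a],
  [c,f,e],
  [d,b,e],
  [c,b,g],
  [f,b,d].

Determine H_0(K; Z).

H_0 ≅ Z.

Order the vertices as a < b < c < d < e < f < g. Listing each simplex with vertices in this order, K has dimension 2 with simplices:

  0-simplices (7): a, b, c, d, e, f, g
  1-simplices (21): ab, ac, ad, ae, af, ag, bc, bd, be, bf, bg, cd, ce, cf, cg, de, df, dg, ef, eg, fg
  2-simplices (14): abe, abg, acd, ace, adf, afg, bcf, bcg, bde, bdf, cdg, cef, deg, efg

Hence C_0 ≅ Z^7, C_1 ≅ Z^21, C_2 ≅ Z^14.

The boundary map ∂_1: C_1 → C_0 maps an edge to its endpoints' difference, ∂[p,q] = q − p.
The 7×21 boundary matrix has rank 6 and Smith normal form diag(1,1,1,1,1,1).

Boundary ∂_2: C_2 → C_1 acts by ∂[p,q,r] = [q,r] − [p,r] + [p,q]. For instance
  ∂bcg = cg − bg + bc,
  ∂deg = eg − dg + de.
The 21×14 boundary matrix has rank 13 and Smith normal form diag(1,1,1,1,1,1,1,1,1,1,1,1,1).

From H_k ≅ ker(∂_k) / im(∂_{k+1}) we obtain:

  H_0: rank C_0 − rank ∂_1 = 7 − 6 = 1, and the invariant factors of ∂_1 are all 1, so H_0 ≅ Z.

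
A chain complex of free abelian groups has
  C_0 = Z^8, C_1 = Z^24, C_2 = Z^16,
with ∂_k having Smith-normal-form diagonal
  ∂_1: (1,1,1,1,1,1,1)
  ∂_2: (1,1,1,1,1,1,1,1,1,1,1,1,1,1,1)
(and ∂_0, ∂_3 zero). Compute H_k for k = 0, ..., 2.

H_0: b_0 = 8 − 0 − 7 = 1; torsion from ∂_1 factors > 1: none. So H_0 = Z.
H_1: b_1 = 24 − 7 − 15 = 2; torsion from ∂_2 factors > 1: none. So H_1 = Z^2.
H_2: b_2 = 16 − 15 − 0 = 1; torsion from ∂_3 factors > 1: none. So H_2 = Z.

H_0 = Z,  H_1 = Z^2,  H_2 = Z.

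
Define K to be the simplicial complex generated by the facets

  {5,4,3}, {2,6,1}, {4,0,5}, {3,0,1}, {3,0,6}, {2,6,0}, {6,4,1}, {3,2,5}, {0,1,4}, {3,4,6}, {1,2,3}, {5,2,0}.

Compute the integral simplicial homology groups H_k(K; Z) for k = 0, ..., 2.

Order the vertices as 0 < 1 < 2 < 3 < 4 < 5 < 6. Listing each simplex with vertices in this order, K has dimension 2 with simplices:

  0-simplices (7): [0], [1], [2], [3], [4], [5], [6]
  1-simplices (18): [0,1], [0,2], [0,3], [0,4], [0,5], [0,6], [1,2], [1,3], [1,4], [1,6], [2,3], [2,5], [2,6], [3,4], [3,5], [3,6], [4,5], [4,6]
  2-simplices (12): [0,1,3], [0,1,4], [0,2,5], [0,2,6], [0,3,6], [0,4,5], [1,2,3], [1,2,6], [1,4,6], [2,3,5], [3,4,5], [3,4,6]

so the chain groups are C_0 ≅ Z^7, C_1 ≅ Z^18, C_2 ≅ Z^12.

∂_1: C_1 → C_0 sends each edge [p,q] (with p < q) to q − p.
The resulting 7×18 matrix has rank 6, and its Smith normal form has invariant factors (1,1,1,1,1,1).

The boundary map ∂_2: C_2 → C_1 sends each 2-simplex [p,q,r] to [q,r] − [p,r] + [p,q]. For instance
  ∂[3,4,5] = [4,5] − [3,5] + [3,4],
  ∂[0,1,3] = [1,3] − [0,3] + [0,1].
As a 18×12 matrix over Z this has rank 12, with invariant factors (1,1,1,1,1,1,1,1,1,1,1,2).

Now H_k = ker ∂_k / im ∂_{k+1}, so:

  H_0: rank C_0 − rank ∂_1 = 7 − 6 = 1, and the invariant factors of ∂_1 are all 1, so H_0 ≅ Z.
  H_1: rank ker ∂_1 − rank ∂_2 = (18 − 6) − 12 = 0, and ∂_2 has invariant factor 2 > 1, so H_1 ≅ Z/2Z.
  H_2: rank ker ∂_2 − rank ∂_3 = (12 − 12) − 0 = 0, and there is no ∂_3, so H_2 ≅ 0.

H_0 = Z,  H_1 = Z/2Z,  H_2 = 0.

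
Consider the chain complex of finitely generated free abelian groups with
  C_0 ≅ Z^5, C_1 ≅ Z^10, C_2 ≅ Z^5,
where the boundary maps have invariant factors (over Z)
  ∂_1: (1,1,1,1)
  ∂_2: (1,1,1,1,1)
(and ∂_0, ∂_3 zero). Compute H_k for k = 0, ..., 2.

H_0 ≅ Z,  H_1 ≅ Z,  H_2 = 0.

H_0: b_0 = 5 − 0 − 4 = 1; torsion from ∂_1 factors > 1: none. So H_0 ≅ Z.
H_1: b_1 = 10 − 4 − 5 = 1; torsion from ∂_2 factors > 1: none. So H_1 ≅ Z.
H_2: b_2 = 5 − 5 − 0 = 0; torsion from ∂_3 factors > 1: none. So H_2 ≅ 0.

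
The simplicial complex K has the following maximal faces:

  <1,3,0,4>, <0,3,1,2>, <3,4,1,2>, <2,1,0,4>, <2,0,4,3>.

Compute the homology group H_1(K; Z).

Order the vertices as 0 < 1 < 2 < 3 < 4. Listing each simplex with vertices in this order, K has dimension 3 with simplices:

  0-simplices (5): [0], [1], [2], [3], [4]
  1-simplices (10): [0,1], [0,2], [0,3], [0,4], [1,2], [1,3], [1,4], [2,3], [2,4], [3,4]
  2-simplices (10): [0,1,2], [0,1,3], [0,1,4], [0,2,3], [0,2,4], [0,3,4], [1,2,3], [1,2,4], [1,3,4], [2,3,4]
  3-simplices (5): [0,1,2,3], [0,1,2,4], [0,1,3,4], [0,2,3,4], [1,2,3,4]

giving chain groups C_0 ≅ Z^5, C_1 ≅ Z^10, C_2 ≅ Z^10, C_3 ≅ Z^5.

Boundary ∂_1: C_1 → C_0 is given by ∂[p,q] = [q] − [p].
The resulting 5×10 matrix has rank 4, and its Smith normal form has invariant factors (1,1,1,1).

∂_2: C_2 → C_1 sends each 2-simplex [p,q,r] to [q,r] − [p,r] + [p,q]. For instance
  ∂[0,1,3] = [1,3] − [0,3] + [0,1],
  ∂[0,1,2] = [1,2] − [0,2] + [0,1].
This gives a 10×10 integer matrix of rank 6; reducing to Smith normal form yields diagonal entries (1,1,1,1,1,1).

∂_3: C_3 → C_2 sends each 3-simplex σ to the alternating sum Σ_i (−1)^i (σ with its i-th vertex removed). For instance
  ∂[0,2,3,4] = [2,3,4] − [0,3,4] + [0,2,4] − [0,2,3],
  ∂[0,1,2,4] = [1,2,4] − [0,2,4] + [0,1,4] − [0,1,2].
The resulting 10×5 matrix has rank 4, and its Smith normal form has invariant factors (1,1,1,1).

From H_k ≅ ker(∂_k) / im(∂_{k+1}) we obtain:

  H_1: rank ker ∂_1 − rank ∂_2 = (10 − 4) − 6 = 0, and the invariant factors of ∂_2 are all 1, so H_1 = 0.

(K is a triangulation of the 3-sphere S^3.)

H_1 = 0.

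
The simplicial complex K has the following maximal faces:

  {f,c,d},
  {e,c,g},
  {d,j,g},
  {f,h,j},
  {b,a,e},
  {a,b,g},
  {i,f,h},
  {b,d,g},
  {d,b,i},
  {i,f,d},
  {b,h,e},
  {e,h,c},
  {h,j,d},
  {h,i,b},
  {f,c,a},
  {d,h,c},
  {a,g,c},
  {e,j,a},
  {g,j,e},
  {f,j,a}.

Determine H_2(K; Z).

Take the total order a < b < c < d < e < f < g < h < i < j on the vertex set. Then K (dimension 2) consists of the simplices:

  0-simplices (10): a, b, c, d, e, f, g, h, i, j
  1-simplices (30): ab, ac, ae, af, ag, aj, bd, be, bg, bh, bi, cd, ce, cf, cg, ch, df, dg, dh, di, dj, eg, eh, ej, fh, fi, fj, gj, hi, hj
  2-simplices (20): abe, abg, acf, acg, aej, afj, bdg, bdi, beh, bhi, cdf, cdh, ceg, ceh, dfi, dgj, dhj, egj, fhi, fhj

giving chain groups C_0 ≅ Z^10, C_1 ≅ Z^30, C_2 ≅ Z^20.

∂_1: C_1 → C_0 sends each edge [p,q] (with p < q) to q − p. For instance
  ∂aj = j − a.
This gives a 10×30 integer matrix of rank 9; reducing to Smith normal form yields diagonal entries (1,1,1,1,1,1,1,1,1).

∂_2: C_2 → C_1 sends each 2-simplex [p,q,r] to [q,r] − [p,r] + [p,q]. For instance
  ∂acf = cf − af + ac,
  ∂fhi = hi − fi + fh.
As a 30×20 matrix over Z this has rank 20, with invariant factors (1,1,1,1,1,1,1,1,1,1,1,1,1,1,1,1,1,1,1,2).

Reading off H_k = ker ∂_k / im ∂_{k+1}:

  H_2: rank ker ∂_2 − rank ∂_3 = (20 − 20) − 0 = 0, and there is no ∂_3, so H_2 ≅ 0.

H_2 ≅ 0.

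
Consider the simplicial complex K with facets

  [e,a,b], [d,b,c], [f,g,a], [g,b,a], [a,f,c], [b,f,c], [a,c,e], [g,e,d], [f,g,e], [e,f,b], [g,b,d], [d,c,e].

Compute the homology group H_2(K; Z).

K has 7 vertices, 18 edges, 12 triangles.
rank ∂_2 = 12, rank ∂_3 = 0 ⇒ b_2 = 12 − 12 − 0 = 0. So H_2 = 0.

H_2 ≅ 0.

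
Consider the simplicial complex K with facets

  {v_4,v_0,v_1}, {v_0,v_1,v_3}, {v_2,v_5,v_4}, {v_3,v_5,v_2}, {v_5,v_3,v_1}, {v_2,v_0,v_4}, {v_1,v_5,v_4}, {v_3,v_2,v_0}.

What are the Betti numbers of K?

Take the total order v_0 < v_1 < v_2 < v_3 < v_4 < v_5 on the vertex set. Then K (dimension 2) consists of the simplices:

  0-simplices (6): [v_0], [v_1], [v_2], [v_3], [v_4], [v_5]
  1-simplices (12): [v_0,v_1], [v_0,v_2], [v_0,v_3], [v_0,v_4], [v_1,v_3], [v_1,v_4], [v_1,v_5], [v_2,v_3], [v_2,v_4], [v_2,v_5], [v_3,v_5], [v_4,v_5]
  2-simplices (8): [v_0,v_1,v_3], [v_0,v_1,v_4], [v_0,v_2,v_3], [v_0,v_2,v_4], [v_1,v_3,v_5], [v_1,v_4,v_5], [v_2,v_3,v_5], [v_2,v_4,v_5]

giving chain groups C_0 ≅ Z^6, C_1 ≅ Z^12, C_2 ≅ Z^8.

The boundary map ∂_1: C_1 → C_0 maps an edge to its endpoints' difference, ∂[p,q] = q − p.
As a 6×12 matrix over Z this has rank 5, with invariant factors (1,1,1,1,1).

Boundary ∂_2: C_2 → C_1 maps a triangle to the signed sum of its edges. For instance
  ∂[v_1,v_3,v_5] = [v_3,v_5] − [v_1,v_5] + [v_1,v_3],
  ∂[v_2,v_3,v_5] = [v_3,v_5] − [v_2,v_5] + [v_2,v_3].
The 12×8 boundary matrix has rank 7 and Smith normal form diag(1,1,1,1,1,1,1).

From H_k ≅ ker(∂_k) / im(∂_{k+1}) we obtain:

  H_0: rank C_0 − rank ∂_1 = 6 − 5 = 1, and the invariant factors of ∂_1 are all 1, so H_0 = Z.
  H_1: rank ker ∂_1 − rank ∂_2 = (12 − 5) − 7 = 0, and the invariant factors of ∂_2 are all 1, so H_1 = 0.
  H_2: rank ker ∂_2 − rank ∂_3 = (8 − 7) − 0 = 1, and there is no ∂_3, so H_2 = Z.

As a check, the Euler characteristic is 6 − 12 + 8 = 2, which agrees with 1 − 0 + 1 = 2.

Hence the Betti numbers are b_0 = 1, b_1 = 0, b_2 = 1.

b_0 = 1, b_1 = 0, b_2 = 1.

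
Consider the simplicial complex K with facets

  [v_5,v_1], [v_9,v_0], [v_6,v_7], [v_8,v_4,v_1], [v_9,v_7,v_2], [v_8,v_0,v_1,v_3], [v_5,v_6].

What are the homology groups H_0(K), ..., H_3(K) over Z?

K has 10 vertices, 15 edges, 6 triangles, 1 3-simplex.
rank ∂_0 = 0, rank ∂_1 = 9 ⇒ b_0 = 10 − 0 − 9 = 1; all invariant factors of ∂_1 are 1 so no torsion. So H_0 ≅ Z.
rank ∂_1 = 9, rank ∂_2 = 5 ⇒ b_1 = 15 − 9 − 5 = 1; all invariant factors of ∂_2 are 1 so no torsion. So H_1 ≅ Z.
rank ∂_2 = 5, rank ∂_3 = 1 ⇒ b_2 = 6 − 5 − 1 = 0; all invariant factors of ∂_3 are 1 so no torsion. So H_2 ≅ 0.
rank ∂_3 = 1, rank ∂_4 = 0 ⇒ b_3 = 1 − 1 − 0 = 0. So H_3 ≅ 0.

H_0 ≅ Z,  H_1 ≅ Z,  H_2 = 0,  H_3 = 0.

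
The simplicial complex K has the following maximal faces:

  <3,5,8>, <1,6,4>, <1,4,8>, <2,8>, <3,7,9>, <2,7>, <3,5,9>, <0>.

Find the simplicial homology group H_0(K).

H_0 ≅ Z^2.

We work with the vertex ordering 0 < 1 < 2 < 3 < 4 < 5 < 6 < 7 < 8 < 9. The simplices of K, each written with vertices in increasing order, are:

  0-simplices (10): [0], [1], [2], [3], [4], [5], [6], [7], [8], [9]
  1-simplices (14): [1,4], [1,6], [1,8], [2,7], [2,8], [3,5], [3,7], [3,8], [3,9], [4,6], [4,8], [5,8], [5,9], [7,9]
  2-simplices (5): [1,4,6], [1,4,8], [3,5,8], [3,5,9], [3,7,9]

Hence C_0 ≅ Z^10, C_1 ≅ Z^14, C_2 ≅ Z^5.

∂_1: C_1 → C_0 maps an edge to its endpoints' difference, ∂[p,q] = q − p. For instance
  ∂[5,8] = [8] − [5].
This gives a 10×14 integer matrix of rank 8; reducing to Smith normal form yields diagonal entries (1,1,1,1,1,1,1,1).

Boundary ∂_2: C_2 → C_1 maps a triangle to the signed sum of its edges. For instance
  ∂[3,5,9] = [5,9] − [3,9] + [3,5],
  ∂[1,4,8] = [4,8] − [1,8] + [1,4].
As a 14×5 matrix over Z this has rank 5, with invariant factors (1,1,1,1,1).

Now H_k = ker ∂_k / im ∂_{k+1}, so:

  H_0: rank C_0 − rank ∂_1 = 10 − 8 = 2, and the invariant factors of ∂_1 are all 1, so H_0 ≅ Z^2.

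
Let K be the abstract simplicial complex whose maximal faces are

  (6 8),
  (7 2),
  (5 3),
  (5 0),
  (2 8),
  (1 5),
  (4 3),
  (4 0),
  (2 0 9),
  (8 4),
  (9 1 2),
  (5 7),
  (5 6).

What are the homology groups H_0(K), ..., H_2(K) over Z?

Order the vertices as 0 < 1 < 2 < 3 < 4 < 5 < 6 < 7 < 8 < 9. Listing each simplex with vertices in this order, K has dimension 2 with simplices:

  0-simplices (10): [0], [1], [2], [3], [4], [5], [6], [7], [8], [9]
  1-simplices (16): [0,2], [0,4], [0,5], [0,9], [1,2], [1,5], [1,9], [2,7], [2,8], [2,9], [3,4], [3,5], [4,8], [5,6], [5,7], [6,8]
  2-simplices (2): [0,2,9], [1,2,9]

giving chain groups C_0 ≅ Z^10, C_1 ≅ Z^16, C_2 ≅ Z^2.

The boundary map ∂_1: C_1 → C_0 is given by ∂[p,q] = [q] − [p]. For instance
  ∂[0,2] = [2] − [0].
As a 10×16 matrix over Z this has rank 9, with invariant factors (1,1,1,1,1,1,1,1,1).

The boundary map ∂_2: C_2 → C_1 acts by ∂[p,q,r] = [q,r] − [p,r] + [p,q]. For instance
  ∂[0,2,9] = [2,9] − [0,9] + [0,2],
  ∂[1,2,9] = [2,9] − [1,9] + [1,2].
As a 16×2 matrix over Z this has rank 2, with invariant factors (1,1).

Reading off H_k = ker ∂_k / im ∂_{k+1}:

  H_0: rank C_0 − rank ∂_1 = 10 − 9 = 1, and the invariant factors of ∂_1 are all 1, so H_0 ≅ Z.
  H_1: rank ker ∂_1 − rank ∂_2 = (16 − 9) − 2 = 5, and the invariant factors of ∂_2 are all 1, so H_1 ≅ Z^5.
  H_2: rank ker ∂_2 − rank ∂_3 = (2 − 2) − 0 = 0, and there is no ∂_3, so H_2 ≅ 0.

H_0 ≅ Z,  H_1 ≅ Z^5,  H_2 = 0.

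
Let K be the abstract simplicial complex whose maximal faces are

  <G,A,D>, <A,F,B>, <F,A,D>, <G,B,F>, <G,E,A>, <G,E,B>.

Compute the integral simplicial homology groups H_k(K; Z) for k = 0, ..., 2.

We work with the vertex ordering A < B < D < E < F < G. The simplices of K, each written with vertices in increasing order, are:

  0-simplices (6): A, B, D, E, F, G
  1-simplices (12): AB, AD, AE, AF, AG, BE, BF, BG, DF, DG, EG, FG
  2-simplices (6): ABF, ADF, ADG, AEG, BEG, BFG

so the chain groups are C_0 ≅ Z^6, C_1 ≅ Z^12, C_2 ≅ Z^6.

∂_1: C_1 → C_0 maps an edge to its endpoints' difference, ∂[p,q] = q − p. For instance
  ∂AB = B − A.
The 6×12 boundary matrix has rank 5 and Smith normal form diag(1,1,1,1,1).

∂_2: C_2 → C_1 maps a triangle to the signed sum of its edges. For instance
  ∂ADF = DF − AF + AD,
  ∂ADG = DG − AG + AD.
As a 12×6 matrix over Z this has rank 6, with invariant factors (1,1,1,1,1,1).

Now H_k = ker ∂_k / im ∂_{k+1}, so:

  H_0: rank C_0 − rank ∂_1 = 6 − 5 = 1, and the invariant factors of ∂_1 are all 1, so H_0 ≅ Z.
  H_1: rank ker ∂_1 − rank ∂_2 = (12 − 5) − 6 = 1, and the invariant factors of ∂_2 are all 1, so H_1 ≅ Z.
  H_2: rank ker ∂_2 − rank ∂_3 = (6 − 6) − 0 = 0, and there is no ∂_3, so H_2 ≅ 0.

As a check, the Euler characteristic is 6 − 12 + 6 = 0, which agrees with 1 − 1 + 0 = 0.

H_0 ≅ Z,  H_1 ≅ Z,  H_2 = 0.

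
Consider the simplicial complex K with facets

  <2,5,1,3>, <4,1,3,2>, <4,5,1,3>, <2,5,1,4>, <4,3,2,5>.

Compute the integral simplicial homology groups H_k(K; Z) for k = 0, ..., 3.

H_0 = Z,  H_1 = 0,  H_2 = 0,  H_3 = Z.

Take the total order 1 < 2 < 3 < 4 < 5 on the vertex set. Then K (dimension 3) consists of the simplices:

  0-simplices (5): [1], [2], [3], [4], [5]
  1-simplices (10): [1,2], [1,3], [1,4], [1,5], [2,3], [2,4], [2,5], [3,4], [3,5], [4,5]
  2-simplices (10): [1,2,3], [1,2,4], [1,2,5], [1,3,4], [1,3,5], [1,4,5], [2,3,4], [2,3,5], [2,4,5], [3,4,5]
  3-simplices (5): [1,2,3,4], [1,2,3,5], [1,2,4,5], [1,3,4,5], [2,3,4,5]

Hence C_0 ≅ Z^5, C_1 ≅ Z^10, C_2 ≅ Z^10, C_3 ≅ Z^5.

The boundary map ∂_1: C_1 → C_0 maps an edge to its endpoints' difference, ∂[p,q] = q − p. For instance
  ∂[3,4] = [4] − [3].
The 5×10 boundary matrix has rank 4 and Smith normal form diag(1,1,1,1).

∂_2: C_2 → C_1 maps a triangle to the signed sum of its edges. For instance
  ∂[1,2,4] = [2,4] − [1,4] + [1,2],
  ∂[1,3,4] = [3,4] − [1,4] + [1,3].
This gives a 10×10 integer matrix of rank 6; reducing to Smith normal form yields diagonal entries (1,1,1,1,1,1).

∂_3: C_3 → C_2 sends each 3-simplex σ to the alternating sum Σ_i (−1)^i (σ with its i-th vertex removed). For instance
  ∂[1,2,4,5] = [2,4,5] − [1,4,5] + [1,2,5] − [1,2,4],
  ∂[1,3,4,5] = [3,4,5] − [1,4,5] + [1,3,5] − [1,3,4].
This gives a 10×5 integer matrix of rank 4; reducing to Smith normal form yields diagonal entries (1,1,1,1).

Reading off H_k = ker ∂_k / im ∂_{k+1}:

  H_0: rank C_0 − rank ∂_1 = 5 − 4 = 1, and the invariant factors of ∂_1 are all 1, so H_0 ≅ Z.
  H_1: rank ker ∂_1 − rank ∂_2 = (10 − 4) − 6 = 0, and the invariant factors of ∂_2 are all 1, so H_1 ≅ 0.
  H_2: rank ker ∂_2 − rank ∂_3 = (10 − 6) − 4 = 0, and the invariant factors of ∂_3 are all 1, so H_2 ≅ 0.
  H_3: rank ker ∂_3 − rank ∂_4 = (5 − 4) − 0 = 1, and there is no ∂_4, so H_3 ≅ Z.

As a check, the Euler characteristic is 5 − 10 + 10 − 5 = 0, which agrees with 1 − 0 + 0 − 1 = 0.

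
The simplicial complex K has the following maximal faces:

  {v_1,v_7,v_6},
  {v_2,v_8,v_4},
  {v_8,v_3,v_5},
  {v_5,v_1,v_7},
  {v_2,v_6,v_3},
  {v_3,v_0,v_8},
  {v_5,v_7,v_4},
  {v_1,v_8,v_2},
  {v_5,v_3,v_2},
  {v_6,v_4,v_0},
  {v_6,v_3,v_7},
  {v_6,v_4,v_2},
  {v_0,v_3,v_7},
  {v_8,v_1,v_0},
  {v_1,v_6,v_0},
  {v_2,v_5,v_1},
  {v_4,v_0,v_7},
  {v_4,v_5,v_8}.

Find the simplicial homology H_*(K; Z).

H_0 = Z,  H_1 = Z ⊕ Z_2,  H_2 = 0.

We work with the vertex ordering v_0 < v_1 < v_2 < v_3 < v_4 < v_5 < v_6 < v_7 < v_8. The simplices of K, each written with vertices in increasing order, are:

  0-simplices (9): [v_0], [v_1], [v_2], [v_3], [v_4], [v_5], [v_6], [v_7], [v_8]
  1-simplices (27): (27 of them)
  2-simplices (18): (18 of them)

Hence C_0 ≅ Z^9, C_1 ≅ Z^27, C_2 ≅ Z^18.

∂_1: C_1 → C_0 maps an edge to its endpoints' difference, ∂[p,q] = q − p.
The resulting 9×27 matrix has rank 8, and its Smith normal form has invariant factors (1,1,1,1,1,1,1,1).

Boundary ∂_2: C_2 → C_1 maps a triangle to the signed sum of its edges. For instance
  ∂[v_4,v_5,v_8] = [v_5,v_8] − [v_4,v_8] + [v_4,v_5],
  ∂[v_2,v_4,v_8] = [v_4,v_8] − [v_2,v_8] + [v_2,v_4].
The resulting 27×18 matrix has rank 18, and its Smith normal form has invariant factors (1,1,1,1,1,1,1,1,1,1,1,1,1,1,1,1,1,2).

Reading off H_k = ker ∂_k / im ∂_{k+1}:

  H_0: rank C_0 − rank ∂_1 = 9 − 8 = 1, and the invariant factors of ∂_1 are all 1, so H_0 ≅ Z.
  H_1: rank ker ∂_1 − rank ∂_2 = (27 − 8) − 18 = 1, and ∂_2 has invariant factor 2 > 1, so H_1 ≅ Z ⊕ Z_2.
  H_2: rank ker ∂_2 − rank ∂_3 = (18 − 18) − 0 = 0, and there is no ∂_3, so H_2 ≅ 0.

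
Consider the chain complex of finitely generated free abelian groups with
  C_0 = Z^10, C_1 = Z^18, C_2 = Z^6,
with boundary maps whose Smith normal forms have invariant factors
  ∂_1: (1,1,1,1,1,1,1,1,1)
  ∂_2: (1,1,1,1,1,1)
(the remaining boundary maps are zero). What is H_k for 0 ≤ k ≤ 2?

H_0: b_0 = 10 − 0 − 9 = 1; torsion from ∂_1 factors > 1: none. So H_0 ≅ Z.
H_1: b_1 = 18 − 9 − 6 = 3; torsion from ∂_2 factors > 1: none. So H_1 ≅ Z^3.
H_2: b_2 = 6 − 6 − 0 = 0; torsion from ∂_3 factors > 1: none. So H_2 ≅ 0.

H_0 ≅ Z,  H_1 ≅ Z^3,  H_2 = 0.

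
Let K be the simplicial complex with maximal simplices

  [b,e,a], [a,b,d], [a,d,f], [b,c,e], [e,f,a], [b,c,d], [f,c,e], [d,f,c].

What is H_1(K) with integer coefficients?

K has 6 vertices, 12 edges, 8 triangles.
rank ∂_1 = 5, rank ∂_2 = 7 ⇒ b_1 = 12 − 5 − 7 = 0; all invariant factors of ∂_2 are 1 so no torsion. So H_1 = 0.

H_1 = 0.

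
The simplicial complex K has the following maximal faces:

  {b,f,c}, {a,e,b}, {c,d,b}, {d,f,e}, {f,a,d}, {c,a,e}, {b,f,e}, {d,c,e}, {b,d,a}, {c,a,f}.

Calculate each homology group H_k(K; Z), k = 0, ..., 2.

Order the vertices as a < b < c < d < e < f. Listing each simplex with vertices in this order, K has dimension 2 with simplices:

  0-simplices (6): a, b, c, d, e, f
  1-simplices (15): ab, ac, ad, ae, af, bc, bd, be, bf, cd, ce, cf, de, df, ef
  2-simplices (10): abd, abe, ace, acf, adf, bcd, bcf, bef, cde, def

Hence C_0 ≅ Z^6, C_1 ≅ Z^15, C_2 ≅ Z^10.

∂_1: C_1 → C_0 maps an edge to its endpoints' difference, ∂[p,q] = q − p. For instance
  ∂bc = c − b.
The 6×15 boundary matrix has rank 5 and Smith normal form diag(1,1,1,1,1).

∂_2: C_2 → C_1 acts by ∂[p,q,r] = [q,r] − [p,r] + [p,q]. For instance
  ∂adf = df − af + ad,
  ∂def = ef − df + de.
The resulting 15×10 matrix has rank 10, and its Smith normal form has invariant factors (1,1,1,1,1,1,1,1,1,2).

From H_k ≅ ker(∂_k) / im(∂_{k+1}) we obtain:

  H_0: rank C_0 − rank ∂_1 = 6 − 5 = 1, and the invariant factors of ∂_1 are all 1, so H_0 ≅ Z.
  H_1: rank ker ∂_1 − rank ∂_2 = (15 − 5) − 10 = 0, and ∂_2 has invariant factor 2 > 1, so H_1 ≅ Z_2.
  H_2: rank ker ∂_2 − rank ∂_3 = (10 − 10) − 0 = 0, and there is no ∂_3, so H_2 ≅ 0.

H_0 = Z,  H_1 = Z_2,  H_2 = 0.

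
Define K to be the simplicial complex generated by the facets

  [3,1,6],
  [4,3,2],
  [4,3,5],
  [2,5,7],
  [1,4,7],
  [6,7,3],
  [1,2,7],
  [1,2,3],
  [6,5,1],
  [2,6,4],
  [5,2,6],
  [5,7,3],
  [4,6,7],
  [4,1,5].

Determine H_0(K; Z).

Fix the vertex order 1 < 2 < 3 < 4 < 5 < 6 < 7 and write every simplex with vertices in increasing order. Then dim K = 2 and the simplices of K are:

  0-simplices (7): [1], [2], [3], [4], [5], [6], [7]
  1-simplices (21): [1,2], [1,3], [1,4], [1,5], [1,6], [1,7], [2,3], [2,4], [2,5], [2,6], [2,7], [3,4], [3,5], [3,6], [3,7], [4,5], [4,6], [4,7], [5,6], [5,7], [6,7]
  2-simplices (14): [1,2,3], [1,2,7], [1,3,6], [1,4,5], [1,4,7], [1,5,6], [2,3,4], [2,4,6], [2,5,6], [2,5,7], [3,4,5], [3,5,7], [3,6,7], [4,6,7]

giving chain groups C_0 ≅ Z^7, C_1 ≅ Z^21, C_2 ≅ Z^14.

∂_1: C_1 → C_0 sends each edge [p,q] (with p < q) to q − p.
The resulting 7×21 matrix has rank 6, and its Smith normal form has invariant factors (1,1,1,1,1,1).

The boundary map ∂_2: C_2 → C_1 acts by ∂[p,q,r] = [q,r] − [p,r] + [p,q]. For instance
  ∂[1,4,5] = [4,5] − [1,5] + [1,4],
  ∂[3,5,7] = [5,7] − [3,7] + [3,5].
The resulting 21×14 matrix has rank 13, and its Smith normal form has invariant factors (1,1,1,1,1,1,1,1,1,1,1,1,1).

Now H_k = ker ∂_k / im ∂_{k+1}, so:

  H_0: rank C_0 − rank ∂_1 = 7 − 6 = 1, and the invariant factors of ∂_1 are all 1, so H_0 ≅ Z.

(K is a triangulation of the torus T^2.)

H_0 ≅ Z.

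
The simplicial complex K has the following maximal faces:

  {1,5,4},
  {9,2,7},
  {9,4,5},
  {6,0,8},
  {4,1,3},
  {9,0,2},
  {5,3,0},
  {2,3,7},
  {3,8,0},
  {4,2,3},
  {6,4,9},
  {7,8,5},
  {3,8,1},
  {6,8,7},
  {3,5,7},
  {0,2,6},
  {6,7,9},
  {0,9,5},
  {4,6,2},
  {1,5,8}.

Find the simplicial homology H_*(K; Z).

Fix the vertex order 0 < 1 < 2 < 3 < 4 < 5 < 6 < 7 < 8 < 9 and write every simplex with vertices in increasing order. Then dim K = 2 and the simplices of K are:

  0-simplices (10): [0], [1], [2], [3], [4], [5], [6], [7], [8], [9]
  1-simplices (30): (30 of them)
  2-simplices (20): (20 of them)

so the chain groups are C_0 ≅ Z^10, C_1 ≅ Z^30, C_2 ≅ Z^20.

∂_1: C_1 → C_0 maps an edge to its endpoints' difference, ∂[p,q] = q − p. For instance
  ∂[3,4] = [4] − [3].
The 10×30 boundary matrix has rank 9 and Smith normal form diag(1,1,1,1,1,1,1,1,1).

∂_2: C_2 → C_1 sends each 2-simplex [p,q,r] to [q,r] − [p,r] + [p,q]. For instance
  ∂[4,6,9] = [6,9] − [4,9] + [4,6],
  ∂[0,5,9] = [5,9] − [0,9] + [0,5].
This gives a 30×20 integer matrix of rank 20; reducing to Smith normal form yields diagonal entries (1,1,1,1,1,1,1,1,1,1,1,1,1,1,1,1,1,1,1,2).

Computing H_k = (kernel of ∂_k) / (image of ∂_{k+1}):

  H_0: rank C_0 − rank ∂_1 = 10 − 9 = 1, and the invariant factors of ∂_1 are all 1, so H_0 = Z.
  H_1: rank ker ∂_1 − rank ∂_2 = (30 − 9) − 20 = 1, and ∂_2 has invariant factor 2 > 1, so H_1 = Z ⊕ Z_2.
  H_2: rank ker ∂_2 − rank ∂_3 = (20 − 20) − 0 = 0, and there is no ∂_3, so H_2 = 0.

(K is a triangulation of the Klein bottle.)

H_0 ≅ Z,  H_1 ≅ Z ⊕ Z_2,  H_2 = 0.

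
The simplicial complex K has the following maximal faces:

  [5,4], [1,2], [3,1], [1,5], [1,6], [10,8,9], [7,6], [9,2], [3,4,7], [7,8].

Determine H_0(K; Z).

H_0 ≅ Z.

Order the vertices as 1 < 2 < 3 < 4 < 5 < 6 < 7 < 8 < 9 < 10. Listing each simplex with vertices in this order, K has dimension 2 with simplices:

  0-simplices (10): [1], [2], [3], [4], [5], [6], [7], [8], [9], [10]
  1-simplices (14): [1,2], [1,3], [1,5], [1,6], [2,9], [3,4], [3,7], [4,5], [4,7], [6,7], [7,8], [8,9], [8,10], [9,10]
  2-simplices (2): [3,4,7], [8,9,10]

giving chain groups C_0 ≅ Z^10, C_1 ≅ Z^14, C_2 ≅ Z^2.

The boundary map ∂_1: C_1 → C_0 is given by ∂[p,q] = [q] − [p]. For instance
  ∂[7,8] = [8] − [7].
The 10×14 boundary matrix has rank 9 and Smith normal form diag(1,1,1,1,1,1,1,1,1).

The boundary map ∂_2: C_2 → C_1 maps a triangle to the signed sum of its edges. For instance
  ∂[8,9,10] = [9,10] − [8,10] + [8,9],
  ∂[3,4,7] = [4,7] − [3,7] + [3,4].
The resulting 14×2 matrix has rank 2, and its Smith normal form has invariant factors (1,1).

From H_k ≅ ker(∂_k) / im(∂_{k+1}) we obtain:

  H_0: rank C_0 − rank ∂_1 = 10 − 9 = 1, and the invariant factors of ∂_1 are all 1, so H_0 ≅ Z.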